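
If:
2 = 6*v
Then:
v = 1/3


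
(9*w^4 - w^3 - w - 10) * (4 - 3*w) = -27*w^5 + 39*w^4 - 4*w^3 + 3*w^2 + 26*w - 40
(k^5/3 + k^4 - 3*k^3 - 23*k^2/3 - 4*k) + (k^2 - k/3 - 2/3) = k^5/3 + k^4 - 3*k^3 - 20*k^2/3 - 13*k/3 - 2/3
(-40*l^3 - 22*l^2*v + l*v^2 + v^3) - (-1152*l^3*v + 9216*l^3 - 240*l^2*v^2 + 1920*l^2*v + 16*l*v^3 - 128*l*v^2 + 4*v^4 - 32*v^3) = 1152*l^3*v - 9256*l^3 + 240*l^2*v^2 - 1942*l^2*v - 16*l*v^3 + 129*l*v^2 - 4*v^4 + 33*v^3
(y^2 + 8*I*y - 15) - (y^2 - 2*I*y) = 10*I*y - 15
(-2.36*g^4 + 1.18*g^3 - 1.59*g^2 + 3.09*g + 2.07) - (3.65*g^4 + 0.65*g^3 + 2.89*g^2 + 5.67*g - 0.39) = -6.01*g^4 + 0.53*g^3 - 4.48*g^2 - 2.58*g + 2.46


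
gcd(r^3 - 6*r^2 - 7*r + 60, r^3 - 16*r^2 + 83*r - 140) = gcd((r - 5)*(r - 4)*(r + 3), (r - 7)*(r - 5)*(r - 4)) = r^2 - 9*r + 20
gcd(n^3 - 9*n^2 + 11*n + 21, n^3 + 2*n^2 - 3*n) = 1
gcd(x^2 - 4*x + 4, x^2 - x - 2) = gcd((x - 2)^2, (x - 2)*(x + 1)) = x - 2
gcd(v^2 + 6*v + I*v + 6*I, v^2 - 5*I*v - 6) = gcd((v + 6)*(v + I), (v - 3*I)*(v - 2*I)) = 1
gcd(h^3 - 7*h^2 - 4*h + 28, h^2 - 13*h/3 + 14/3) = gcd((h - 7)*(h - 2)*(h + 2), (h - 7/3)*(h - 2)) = h - 2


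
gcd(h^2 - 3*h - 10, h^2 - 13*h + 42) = 1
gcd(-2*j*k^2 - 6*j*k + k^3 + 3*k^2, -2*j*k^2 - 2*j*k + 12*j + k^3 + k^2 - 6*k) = 2*j*k + 6*j - k^2 - 3*k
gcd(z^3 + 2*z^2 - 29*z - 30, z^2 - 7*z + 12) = 1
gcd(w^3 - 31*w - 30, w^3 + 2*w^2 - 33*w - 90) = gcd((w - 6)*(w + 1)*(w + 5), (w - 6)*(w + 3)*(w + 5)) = w^2 - w - 30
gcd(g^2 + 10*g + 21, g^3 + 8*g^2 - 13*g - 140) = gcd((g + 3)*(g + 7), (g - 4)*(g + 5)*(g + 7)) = g + 7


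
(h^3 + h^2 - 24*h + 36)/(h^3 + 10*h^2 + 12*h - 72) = (h - 3)/(h + 6)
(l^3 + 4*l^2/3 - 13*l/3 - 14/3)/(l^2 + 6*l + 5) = (3*l^2 + l - 14)/(3*(l + 5))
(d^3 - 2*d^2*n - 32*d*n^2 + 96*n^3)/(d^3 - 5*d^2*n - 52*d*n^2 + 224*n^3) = (d^2 + 2*d*n - 24*n^2)/(d^2 - d*n - 56*n^2)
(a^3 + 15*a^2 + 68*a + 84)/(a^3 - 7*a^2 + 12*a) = (a^3 + 15*a^2 + 68*a + 84)/(a*(a^2 - 7*a + 12))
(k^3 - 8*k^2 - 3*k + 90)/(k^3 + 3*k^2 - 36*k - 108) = (k - 5)/(k + 6)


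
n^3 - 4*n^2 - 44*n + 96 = (n - 8)*(n - 2)*(n + 6)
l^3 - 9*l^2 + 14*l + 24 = (l - 6)*(l - 4)*(l + 1)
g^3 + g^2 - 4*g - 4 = (g - 2)*(g + 1)*(g + 2)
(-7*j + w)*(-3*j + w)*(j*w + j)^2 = 21*j^4*w^2 + 42*j^4*w + 21*j^4 - 10*j^3*w^3 - 20*j^3*w^2 - 10*j^3*w + j^2*w^4 + 2*j^2*w^3 + j^2*w^2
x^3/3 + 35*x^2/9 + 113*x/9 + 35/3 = (x/3 + 1)*(x + 5/3)*(x + 7)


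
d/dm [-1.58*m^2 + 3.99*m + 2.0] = 3.99 - 3.16*m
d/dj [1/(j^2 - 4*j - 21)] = 2*(2 - j)/(-j^2 + 4*j + 21)^2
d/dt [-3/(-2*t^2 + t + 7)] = 3*(1 - 4*t)/(-2*t^2 + t + 7)^2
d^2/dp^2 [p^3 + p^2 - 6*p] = 6*p + 2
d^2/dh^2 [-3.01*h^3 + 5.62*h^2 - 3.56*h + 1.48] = 11.24 - 18.06*h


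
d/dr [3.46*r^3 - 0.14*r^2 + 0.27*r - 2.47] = 10.38*r^2 - 0.28*r + 0.27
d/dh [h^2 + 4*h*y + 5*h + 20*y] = 2*h + 4*y + 5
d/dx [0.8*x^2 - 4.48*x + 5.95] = 1.6*x - 4.48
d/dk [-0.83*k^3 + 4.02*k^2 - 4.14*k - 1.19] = -2.49*k^2 + 8.04*k - 4.14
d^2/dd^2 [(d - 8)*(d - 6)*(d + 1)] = 6*d - 26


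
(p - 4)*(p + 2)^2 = p^3 - 12*p - 16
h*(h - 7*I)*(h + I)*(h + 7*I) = h^4 + I*h^3 + 49*h^2 + 49*I*h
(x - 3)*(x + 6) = x^2 + 3*x - 18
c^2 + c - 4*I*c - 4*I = (c + 1)*(c - 4*I)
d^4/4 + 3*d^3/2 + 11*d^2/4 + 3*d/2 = d*(d/4 + 1/2)*(d + 1)*(d + 3)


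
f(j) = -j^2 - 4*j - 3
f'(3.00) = -10.00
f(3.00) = -24.00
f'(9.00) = -22.00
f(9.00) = -120.00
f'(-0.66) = -2.68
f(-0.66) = -0.80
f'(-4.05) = 4.10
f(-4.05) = -3.20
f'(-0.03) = -3.94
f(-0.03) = -2.88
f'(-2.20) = 0.40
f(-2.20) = 0.96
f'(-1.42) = -1.16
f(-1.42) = 0.66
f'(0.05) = -4.10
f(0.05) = -3.20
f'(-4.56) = 5.12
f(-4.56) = -5.55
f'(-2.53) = 1.06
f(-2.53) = 0.72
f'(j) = -2*j - 4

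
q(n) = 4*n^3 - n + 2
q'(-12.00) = 1727.00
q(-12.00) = -6898.00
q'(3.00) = 107.00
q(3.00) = 107.00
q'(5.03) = 302.61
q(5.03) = 506.02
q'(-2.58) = 78.88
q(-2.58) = -64.11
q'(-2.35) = 65.27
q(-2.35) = -47.56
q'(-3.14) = 117.32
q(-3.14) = -118.70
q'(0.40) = 0.92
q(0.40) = 1.86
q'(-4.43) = 234.50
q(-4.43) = -341.32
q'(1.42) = 23.20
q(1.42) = 12.03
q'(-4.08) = 198.76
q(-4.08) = -265.59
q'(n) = 12*n^2 - 1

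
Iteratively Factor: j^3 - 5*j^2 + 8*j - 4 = (j - 1)*(j^2 - 4*j + 4) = (j - 2)*(j - 1)*(j - 2)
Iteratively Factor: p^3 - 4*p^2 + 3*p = (p - 3)*(p^2 - p) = (p - 3)*(p - 1)*(p)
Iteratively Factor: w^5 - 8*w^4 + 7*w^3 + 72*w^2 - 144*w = (w - 4)*(w^4 - 4*w^3 - 9*w^2 + 36*w) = w*(w - 4)*(w^3 - 4*w^2 - 9*w + 36) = w*(w - 4)^2*(w^2 - 9) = w*(w - 4)^2*(w + 3)*(w - 3)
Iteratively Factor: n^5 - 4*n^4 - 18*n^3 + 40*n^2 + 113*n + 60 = (n - 4)*(n^4 - 18*n^2 - 32*n - 15) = (n - 4)*(n + 3)*(n^3 - 3*n^2 - 9*n - 5) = (n - 5)*(n - 4)*(n + 3)*(n^2 + 2*n + 1) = (n - 5)*(n - 4)*(n + 1)*(n + 3)*(n + 1)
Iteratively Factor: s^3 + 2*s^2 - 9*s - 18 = (s + 2)*(s^2 - 9) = (s + 2)*(s + 3)*(s - 3)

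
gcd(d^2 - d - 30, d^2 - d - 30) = d^2 - d - 30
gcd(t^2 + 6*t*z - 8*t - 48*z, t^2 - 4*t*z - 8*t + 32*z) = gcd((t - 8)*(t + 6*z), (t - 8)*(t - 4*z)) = t - 8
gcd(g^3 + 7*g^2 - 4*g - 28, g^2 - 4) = g^2 - 4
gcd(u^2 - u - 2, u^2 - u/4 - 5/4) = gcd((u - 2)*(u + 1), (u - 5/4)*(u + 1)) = u + 1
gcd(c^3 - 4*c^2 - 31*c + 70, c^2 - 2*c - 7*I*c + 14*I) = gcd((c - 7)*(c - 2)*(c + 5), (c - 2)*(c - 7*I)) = c - 2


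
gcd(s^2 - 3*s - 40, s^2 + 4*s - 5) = s + 5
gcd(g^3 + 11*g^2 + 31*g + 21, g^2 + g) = g + 1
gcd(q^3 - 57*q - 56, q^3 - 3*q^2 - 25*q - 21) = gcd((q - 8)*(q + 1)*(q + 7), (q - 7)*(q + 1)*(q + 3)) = q + 1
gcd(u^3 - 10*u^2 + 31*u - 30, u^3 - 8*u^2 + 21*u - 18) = u^2 - 5*u + 6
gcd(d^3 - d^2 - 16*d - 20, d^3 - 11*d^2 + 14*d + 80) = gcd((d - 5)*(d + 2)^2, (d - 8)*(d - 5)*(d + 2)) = d^2 - 3*d - 10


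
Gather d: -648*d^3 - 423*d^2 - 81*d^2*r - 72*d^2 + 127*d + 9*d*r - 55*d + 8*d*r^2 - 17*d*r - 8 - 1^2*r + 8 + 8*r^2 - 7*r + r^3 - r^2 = -648*d^3 + d^2*(-81*r - 495) + d*(8*r^2 - 8*r + 72) + r^3 + 7*r^2 - 8*r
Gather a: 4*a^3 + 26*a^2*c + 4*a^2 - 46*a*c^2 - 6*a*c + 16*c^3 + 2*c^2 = 4*a^3 + a^2*(26*c + 4) + a*(-46*c^2 - 6*c) + 16*c^3 + 2*c^2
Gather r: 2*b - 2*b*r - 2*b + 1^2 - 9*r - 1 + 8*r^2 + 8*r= 8*r^2 + r*(-2*b - 1)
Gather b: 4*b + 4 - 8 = 4*b - 4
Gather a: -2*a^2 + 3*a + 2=-2*a^2 + 3*a + 2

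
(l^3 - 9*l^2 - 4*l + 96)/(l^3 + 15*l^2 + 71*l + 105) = (l^2 - 12*l + 32)/(l^2 + 12*l + 35)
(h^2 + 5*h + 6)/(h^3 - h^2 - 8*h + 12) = (h + 2)/(h^2 - 4*h + 4)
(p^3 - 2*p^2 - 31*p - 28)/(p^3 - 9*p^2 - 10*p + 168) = (p + 1)/(p - 6)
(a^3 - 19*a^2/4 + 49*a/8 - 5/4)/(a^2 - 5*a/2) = a - 9/4 + 1/(2*a)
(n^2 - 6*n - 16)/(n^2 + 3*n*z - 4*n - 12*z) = (n^2 - 6*n - 16)/(n^2 + 3*n*z - 4*n - 12*z)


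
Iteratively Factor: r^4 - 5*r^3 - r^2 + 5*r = (r + 1)*(r^3 - 6*r^2 + 5*r) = (r - 5)*(r + 1)*(r^2 - r) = (r - 5)*(r - 1)*(r + 1)*(r)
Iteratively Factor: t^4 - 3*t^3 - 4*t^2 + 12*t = (t - 3)*(t^3 - 4*t) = t*(t - 3)*(t^2 - 4) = t*(t - 3)*(t - 2)*(t + 2)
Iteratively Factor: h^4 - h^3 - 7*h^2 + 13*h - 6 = (h + 3)*(h^3 - 4*h^2 + 5*h - 2) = (h - 1)*(h + 3)*(h^2 - 3*h + 2) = (h - 1)^2*(h + 3)*(h - 2)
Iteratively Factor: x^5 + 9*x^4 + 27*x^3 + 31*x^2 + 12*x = (x)*(x^4 + 9*x^3 + 27*x^2 + 31*x + 12) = x*(x + 1)*(x^3 + 8*x^2 + 19*x + 12) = x*(x + 1)*(x + 4)*(x^2 + 4*x + 3) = x*(x + 1)*(x + 3)*(x + 4)*(x + 1)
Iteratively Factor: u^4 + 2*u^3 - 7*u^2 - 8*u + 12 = (u - 1)*(u^3 + 3*u^2 - 4*u - 12) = (u - 1)*(u + 2)*(u^2 + u - 6) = (u - 1)*(u + 2)*(u + 3)*(u - 2)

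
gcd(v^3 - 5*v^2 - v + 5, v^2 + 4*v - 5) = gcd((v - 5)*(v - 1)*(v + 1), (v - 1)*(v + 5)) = v - 1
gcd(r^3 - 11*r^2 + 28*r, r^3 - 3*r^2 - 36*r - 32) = 1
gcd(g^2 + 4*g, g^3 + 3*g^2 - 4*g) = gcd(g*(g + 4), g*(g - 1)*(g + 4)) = g^2 + 4*g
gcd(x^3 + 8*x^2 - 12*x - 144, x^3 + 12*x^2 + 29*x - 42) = x + 6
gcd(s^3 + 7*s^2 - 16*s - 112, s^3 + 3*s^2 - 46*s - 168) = s + 4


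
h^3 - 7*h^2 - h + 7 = (h - 7)*(h - 1)*(h + 1)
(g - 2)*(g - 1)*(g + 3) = g^3 - 7*g + 6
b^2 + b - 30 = (b - 5)*(b + 6)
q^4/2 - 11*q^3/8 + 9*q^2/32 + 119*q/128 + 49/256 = (q/2 + 1/4)*(q - 7/4)^2*(q + 1/4)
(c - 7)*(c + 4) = c^2 - 3*c - 28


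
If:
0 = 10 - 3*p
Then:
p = 10/3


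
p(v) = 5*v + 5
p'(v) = 5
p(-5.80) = -24.00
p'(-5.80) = 5.00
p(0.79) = 8.95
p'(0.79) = 5.00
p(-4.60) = -18.00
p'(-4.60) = 5.00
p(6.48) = 37.40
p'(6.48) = 5.00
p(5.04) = 30.20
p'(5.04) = 5.00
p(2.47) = 17.35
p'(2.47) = 5.00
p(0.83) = 9.15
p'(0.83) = 5.00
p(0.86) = 9.30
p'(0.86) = 5.00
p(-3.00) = -10.00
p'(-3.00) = 5.00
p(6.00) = 35.00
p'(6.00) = 5.00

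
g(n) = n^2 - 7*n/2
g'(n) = 2*n - 7/2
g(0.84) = -2.23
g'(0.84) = -1.82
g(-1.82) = 9.68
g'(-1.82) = -7.14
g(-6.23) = 60.62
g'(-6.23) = -15.96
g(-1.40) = 6.86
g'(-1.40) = -6.30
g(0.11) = -0.37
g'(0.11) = -3.28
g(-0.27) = 1.02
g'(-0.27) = -4.04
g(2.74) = -2.08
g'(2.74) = 1.98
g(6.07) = 15.60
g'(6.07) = 8.64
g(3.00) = -1.50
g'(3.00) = 2.50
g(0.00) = 0.00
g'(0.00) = -3.50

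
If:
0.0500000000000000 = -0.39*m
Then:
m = -0.13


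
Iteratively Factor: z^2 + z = (z + 1)*(z)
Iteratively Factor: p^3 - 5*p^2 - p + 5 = (p - 1)*(p^2 - 4*p - 5) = (p - 1)*(p + 1)*(p - 5)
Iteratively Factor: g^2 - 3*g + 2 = (g - 1)*(g - 2)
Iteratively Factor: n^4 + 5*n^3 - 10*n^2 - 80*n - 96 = (n + 2)*(n^3 + 3*n^2 - 16*n - 48) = (n - 4)*(n + 2)*(n^2 + 7*n + 12) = (n - 4)*(n + 2)*(n + 4)*(n + 3)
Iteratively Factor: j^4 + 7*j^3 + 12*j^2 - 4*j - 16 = (j + 4)*(j^3 + 3*j^2 - 4) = (j + 2)*(j + 4)*(j^2 + j - 2) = (j + 2)^2*(j + 4)*(j - 1)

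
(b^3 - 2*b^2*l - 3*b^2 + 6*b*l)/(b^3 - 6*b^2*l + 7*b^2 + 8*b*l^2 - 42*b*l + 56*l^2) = b*(b - 3)/(b^2 - 4*b*l + 7*b - 28*l)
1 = 1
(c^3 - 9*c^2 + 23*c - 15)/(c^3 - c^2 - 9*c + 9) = (c - 5)/(c + 3)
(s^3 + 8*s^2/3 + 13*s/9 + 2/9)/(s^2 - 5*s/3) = (9*s^3 + 24*s^2 + 13*s + 2)/(3*s*(3*s - 5))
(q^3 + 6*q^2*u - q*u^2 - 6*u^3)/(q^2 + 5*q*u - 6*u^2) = q + u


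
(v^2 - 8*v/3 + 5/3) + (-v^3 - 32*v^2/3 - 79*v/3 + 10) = -v^3 - 29*v^2/3 - 29*v + 35/3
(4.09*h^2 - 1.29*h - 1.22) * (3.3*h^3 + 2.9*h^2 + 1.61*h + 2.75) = 13.497*h^5 + 7.604*h^4 - 1.1821*h^3 + 5.6326*h^2 - 5.5117*h - 3.355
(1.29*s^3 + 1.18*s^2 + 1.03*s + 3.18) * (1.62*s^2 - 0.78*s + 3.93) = 2.0898*s^5 + 0.9054*s^4 + 5.8179*s^3 + 8.9856*s^2 + 1.5675*s + 12.4974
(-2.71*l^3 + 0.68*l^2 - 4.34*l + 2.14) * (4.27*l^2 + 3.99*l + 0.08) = -11.5717*l^5 - 7.9093*l^4 - 16.0354*l^3 - 8.1244*l^2 + 8.1914*l + 0.1712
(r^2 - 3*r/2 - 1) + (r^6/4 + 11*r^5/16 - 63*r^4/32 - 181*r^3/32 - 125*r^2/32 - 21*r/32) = r^6/4 + 11*r^5/16 - 63*r^4/32 - 181*r^3/32 - 93*r^2/32 - 69*r/32 - 1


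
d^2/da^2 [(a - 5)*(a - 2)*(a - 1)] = 6*a - 16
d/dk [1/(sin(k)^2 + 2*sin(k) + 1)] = -2*cos(k)/(sin(k) + 1)^3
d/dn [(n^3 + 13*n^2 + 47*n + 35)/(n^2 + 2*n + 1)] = (n^2 + 2*n - 23)/(n^2 + 2*n + 1)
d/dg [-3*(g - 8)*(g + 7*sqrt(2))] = -6*g - 21*sqrt(2) + 24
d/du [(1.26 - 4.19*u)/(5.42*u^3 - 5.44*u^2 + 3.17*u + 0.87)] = (45.4196*u^3 - 43.2812*u^2 + 13.7088*u - 7.6395)/(29.3764*u^6 - 58.9696*u^5 + 63.9564*u^4 - 25.0588*u^3 + 0.583299999999999*u^2 + 5.5158*u + 0.7569)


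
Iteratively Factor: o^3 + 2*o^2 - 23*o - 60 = (o - 5)*(o^2 + 7*o + 12) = (o - 5)*(o + 3)*(o + 4)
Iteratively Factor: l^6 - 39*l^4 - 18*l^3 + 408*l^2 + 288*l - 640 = (l + 2)*(l^5 - 2*l^4 - 35*l^3 + 52*l^2 + 304*l - 320) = (l + 2)*(l + 4)*(l^4 - 6*l^3 - 11*l^2 + 96*l - 80) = (l + 2)*(l + 4)^2*(l^3 - 10*l^2 + 29*l - 20) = (l - 4)*(l + 2)*(l + 4)^2*(l^2 - 6*l + 5) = (l - 4)*(l - 1)*(l + 2)*(l + 4)^2*(l - 5)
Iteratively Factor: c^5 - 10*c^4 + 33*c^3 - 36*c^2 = (c - 3)*(c^4 - 7*c^3 + 12*c^2) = (c - 4)*(c - 3)*(c^3 - 3*c^2) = (c - 4)*(c - 3)^2*(c^2) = c*(c - 4)*(c - 3)^2*(c)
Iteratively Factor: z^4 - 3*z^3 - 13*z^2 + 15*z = (z)*(z^3 - 3*z^2 - 13*z + 15) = z*(z - 5)*(z^2 + 2*z - 3) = z*(z - 5)*(z + 3)*(z - 1)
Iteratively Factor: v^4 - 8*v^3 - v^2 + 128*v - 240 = (v - 5)*(v^3 - 3*v^2 - 16*v + 48) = (v - 5)*(v - 4)*(v^2 + v - 12) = (v - 5)*(v - 4)*(v + 4)*(v - 3)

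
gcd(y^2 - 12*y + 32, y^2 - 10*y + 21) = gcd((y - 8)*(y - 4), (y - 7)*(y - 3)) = 1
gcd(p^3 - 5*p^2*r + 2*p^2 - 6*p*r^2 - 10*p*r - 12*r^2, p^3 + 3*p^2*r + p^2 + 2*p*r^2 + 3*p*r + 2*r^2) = p + r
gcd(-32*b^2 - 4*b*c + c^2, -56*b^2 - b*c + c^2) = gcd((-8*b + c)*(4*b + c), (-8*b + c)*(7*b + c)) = 8*b - c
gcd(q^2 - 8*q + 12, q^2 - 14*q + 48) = q - 6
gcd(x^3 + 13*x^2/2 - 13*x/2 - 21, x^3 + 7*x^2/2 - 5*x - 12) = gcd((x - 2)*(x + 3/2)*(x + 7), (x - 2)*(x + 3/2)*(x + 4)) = x^2 - x/2 - 3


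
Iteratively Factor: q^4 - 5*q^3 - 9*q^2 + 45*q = (q)*(q^3 - 5*q^2 - 9*q + 45) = q*(q - 3)*(q^2 - 2*q - 15) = q*(q - 5)*(q - 3)*(q + 3)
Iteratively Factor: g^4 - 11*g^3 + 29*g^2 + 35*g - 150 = (g - 5)*(g^3 - 6*g^2 - g + 30) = (g - 5)*(g + 2)*(g^2 - 8*g + 15) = (g - 5)^2*(g + 2)*(g - 3)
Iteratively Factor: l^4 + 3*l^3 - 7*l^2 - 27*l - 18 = (l + 2)*(l^3 + l^2 - 9*l - 9) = (l + 2)*(l + 3)*(l^2 - 2*l - 3) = (l + 1)*(l + 2)*(l + 3)*(l - 3)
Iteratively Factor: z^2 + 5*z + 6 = (z + 3)*(z + 2)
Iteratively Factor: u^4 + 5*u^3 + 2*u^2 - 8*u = (u + 4)*(u^3 + u^2 - 2*u) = (u - 1)*(u + 4)*(u^2 + 2*u) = u*(u - 1)*(u + 4)*(u + 2)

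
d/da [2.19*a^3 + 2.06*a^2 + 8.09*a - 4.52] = 6.57*a^2 + 4.12*a + 8.09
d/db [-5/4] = 0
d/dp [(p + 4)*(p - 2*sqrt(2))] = 2*p - 2*sqrt(2) + 4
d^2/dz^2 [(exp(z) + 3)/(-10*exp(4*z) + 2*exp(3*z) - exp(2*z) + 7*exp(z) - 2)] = (-900*exp(8*z) - 4580*exp(7*z) + 1344*exp(6*z) - 1092*exp(5*z) + 351*exp(4*z) + 805*exp(3*z) - 33*exp(2*z) - 137*exp(z) - 46)*exp(z)/(1000*exp(12*z) - 600*exp(11*z) + 420*exp(10*z) - 2228*exp(9*z) + 1482*exp(8*z) - 750*exp(7*z) + 1699*exp(6*z) - 1179*exp(5*z) + 441*exp(4*z) - 451*exp(3*z) + 306*exp(2*z) - 84*exp(z) + 8)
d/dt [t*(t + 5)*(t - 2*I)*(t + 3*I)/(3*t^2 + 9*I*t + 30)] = (2*t^3 + t^2*(5 + 18*I) + t*(-30 + 50*I) - 75)/(3*t^2 + 30*I*t - 75)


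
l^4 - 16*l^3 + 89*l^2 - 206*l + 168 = (l - 7)*(l - 4)*(l - 3)*(l - 2)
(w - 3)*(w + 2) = w^2 - w - 6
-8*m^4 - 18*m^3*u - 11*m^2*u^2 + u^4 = (-4*m + u)*(m + u)^2*(2*m + u)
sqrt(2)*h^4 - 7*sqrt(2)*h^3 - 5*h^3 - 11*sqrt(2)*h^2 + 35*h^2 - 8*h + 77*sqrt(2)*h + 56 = (h - 7)*(h - 4*sqrt(2))*(h + sqrt(2))*(sqrt(2)*h + 1)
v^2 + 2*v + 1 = (v + 1)^2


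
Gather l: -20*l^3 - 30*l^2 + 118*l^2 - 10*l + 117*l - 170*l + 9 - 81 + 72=-20*l^3 + 88*l^2 - 63*l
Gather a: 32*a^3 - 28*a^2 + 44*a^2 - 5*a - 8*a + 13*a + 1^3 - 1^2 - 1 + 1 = 32*a^3 + 16*a^2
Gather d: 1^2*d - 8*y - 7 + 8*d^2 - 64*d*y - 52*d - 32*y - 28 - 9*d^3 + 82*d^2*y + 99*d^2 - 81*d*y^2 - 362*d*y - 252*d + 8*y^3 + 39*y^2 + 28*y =-9*d^3 + d^2*(82*y + 107) + d*(-81*y^2 - 426*y - 303) + 8*y^3 + 39*y^2 - 12*y - 35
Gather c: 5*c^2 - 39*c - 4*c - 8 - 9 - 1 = 5*c^2 - 43*c - 18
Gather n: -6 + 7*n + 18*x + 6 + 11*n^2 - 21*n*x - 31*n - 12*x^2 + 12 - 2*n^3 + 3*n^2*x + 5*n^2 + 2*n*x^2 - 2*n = -2*n^3 + n^2*(3*x + 16) + n*(2*x^2 - 21*x - 26) - 12*x^2 + 18*x + 12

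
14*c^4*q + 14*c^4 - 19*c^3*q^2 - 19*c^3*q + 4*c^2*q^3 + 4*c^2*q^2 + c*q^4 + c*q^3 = (-2*c + q)*(-c + q)*(7*c + q)*(c*q + c)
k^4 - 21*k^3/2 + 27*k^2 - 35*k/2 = k*(k - 7)*(k - 5/2)*(k - 1)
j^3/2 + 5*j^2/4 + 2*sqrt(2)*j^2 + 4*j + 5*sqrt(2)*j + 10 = (j/2 + sqrt(2))*(j + 5/2)*(j + 2*sqrt(2))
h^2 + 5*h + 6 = (h + 2)*(h + 3)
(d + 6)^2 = d^2 + 12*d + 36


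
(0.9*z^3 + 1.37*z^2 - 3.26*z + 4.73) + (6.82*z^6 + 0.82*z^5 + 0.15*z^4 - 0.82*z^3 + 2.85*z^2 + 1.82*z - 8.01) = 6.82*z^6 + 0.82*z^5 + 0.15*z^4 + 0.0800000000000001*z^3 + 4.22*z^2 - 1.44*z - 3.28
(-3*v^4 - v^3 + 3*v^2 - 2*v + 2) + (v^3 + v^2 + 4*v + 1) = -3*v^4 + 4*v^2 + 2*v + 3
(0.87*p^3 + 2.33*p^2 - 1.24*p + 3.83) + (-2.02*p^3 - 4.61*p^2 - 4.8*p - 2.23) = -1.15*p^3 - 2.28*p^2 - 6.04*p + 1.6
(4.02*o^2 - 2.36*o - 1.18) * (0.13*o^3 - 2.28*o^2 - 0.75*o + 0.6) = 0.5226*o^5 - 9.4724*o^4 + 2.2124*o^3 + 6.8724*o^2 - 0.531*o - 0.708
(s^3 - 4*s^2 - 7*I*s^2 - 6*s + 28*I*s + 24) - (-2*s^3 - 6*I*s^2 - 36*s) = 3*s^3 - 4*s^2 - I*s^2 + 30*s + 28*I*s + 24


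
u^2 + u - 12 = (u - 3)*(u + 4)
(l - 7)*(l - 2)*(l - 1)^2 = l^4 - 11*l^3 + 33*l^2 - 37*l + 14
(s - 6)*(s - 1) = s^2 - 7*s + 6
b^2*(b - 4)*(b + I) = b^4 - 4*b^3 + I*b^3 - 4*I*b^2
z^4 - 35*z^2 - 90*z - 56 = (z - 7)*(z + 1)*(z + 2)*(z + 4)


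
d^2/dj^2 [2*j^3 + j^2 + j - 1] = 12*j + 2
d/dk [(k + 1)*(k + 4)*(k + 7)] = 3*k^2 + 24*k + 39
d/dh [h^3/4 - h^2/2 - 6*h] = 3*h^2/4 - h - 6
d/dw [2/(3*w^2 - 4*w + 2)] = 4*(2 - 3*w)/(3*w^2 - 4*w + 2)^2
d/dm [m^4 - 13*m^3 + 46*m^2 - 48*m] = 4*m^3 - 39*m^2 + 92*m - 48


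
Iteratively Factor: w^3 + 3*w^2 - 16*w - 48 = (w - 4)*(w^2 + 7*w + 12) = (w - 4)*(w + 3)*(w + 4)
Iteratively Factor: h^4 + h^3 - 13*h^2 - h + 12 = (h + 1)*(h^3 - 13*h + 12) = (h - 1)*(h + 1)*(h^2 + h - 12) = (h - 1)*(h + 1)*(h + 4)*(h - 3)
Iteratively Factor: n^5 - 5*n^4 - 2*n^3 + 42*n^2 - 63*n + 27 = (n - 3)*(n^4 - 2*n^3 - 8*n^2 + 18*n - 9) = (n - 3)*(n - 1)*(n^3 - n^2 - 9*n + 9) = (n - 3)*(n - 1)^2*(n^2 - 9) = (n - 3)^2*(n - 1)^2*(n + 3)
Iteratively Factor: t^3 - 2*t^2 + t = (t - 1)*(t^2 - t) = (t - 1)^2*(t)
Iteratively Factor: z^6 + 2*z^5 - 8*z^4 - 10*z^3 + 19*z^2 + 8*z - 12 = (z + 3)*(z^5 - z^4 - 5*z^3 + 5*z^2 + 4*z - 4) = (z - 1)*(z + 3)*(z^4 - 5*z^2 + 4) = (z - 1)*(z + 1)*(z + 3)*(z^3 - z^2 - 4*z + 4) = (z - 1)^2*(z + 1)*(z + 3)*(z^2 - 4) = (z - 2)*(z - 1)^2*(z + 1)*(z + 3)*(z + 2)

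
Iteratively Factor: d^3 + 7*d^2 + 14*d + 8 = (d + 4)*(d^2 + 3*d + 2) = (d + 1)*(d + 4)*(d + 2)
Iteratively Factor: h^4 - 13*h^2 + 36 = (h + 2)*(h^3 - 2*h^2 - 9*h + 18) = (h - 3)*(h + 2)*(h^2 + h - 6) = (h - 3)*(h - 2)*(h + 2)*(h + 3)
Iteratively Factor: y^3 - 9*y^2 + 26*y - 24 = (y - 3)*(y^2 - 6*y + 8) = (y - 4)*(y - 3)*(y - 2)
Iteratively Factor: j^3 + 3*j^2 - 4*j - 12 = (j - 2)*(j^2 + 5*j + 6) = (j - 2)*(j + 2)*(j + 3)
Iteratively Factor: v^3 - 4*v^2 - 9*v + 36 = (v - 3)*(v^2 - v - 12) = (v - 4)*(v - 3)*(v + 3)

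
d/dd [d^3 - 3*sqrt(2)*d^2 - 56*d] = 3*d^2 - 6*sqrt(2)*d - 56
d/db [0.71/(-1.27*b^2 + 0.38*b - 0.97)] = (1.8034*b - 0.2698)/(1.27*b^2 - 0.38*b + 0.97)^2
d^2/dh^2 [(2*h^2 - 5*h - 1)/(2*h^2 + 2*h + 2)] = (-7*h^3 - 9*h^2 + 12*h + 7)/(h^6 + 3*h^5 + 6*h^4 + 7*h^3 + 6*h^2 + 3*h + 1)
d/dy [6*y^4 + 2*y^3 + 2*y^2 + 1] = 2*y*(12*y^2 + 3*y + 2)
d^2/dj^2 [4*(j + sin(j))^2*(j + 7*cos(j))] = -28*(j + sin(j))^2*cos(j) - 8*(j + sin(j))*(j + 7*cos(j))*sin(j) - 16*(j + sin(j))*(7*sin(j) - 1)*(cos(j) + 1) + 8*(j + 7*cos(j))*(cos(j) + 1)^2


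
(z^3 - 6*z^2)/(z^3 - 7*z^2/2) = 2*(z - 6)/(2*z - 7)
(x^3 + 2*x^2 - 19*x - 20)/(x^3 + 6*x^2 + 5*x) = (x - 4)/x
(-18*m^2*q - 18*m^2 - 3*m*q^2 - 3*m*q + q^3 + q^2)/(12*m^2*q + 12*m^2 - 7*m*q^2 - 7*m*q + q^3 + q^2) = (-18*m^2 - 3*m*q + q^2)/(12*m^2 - 7*m*q + q^2)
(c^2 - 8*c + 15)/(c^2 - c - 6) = (c - 5)/(c + 2)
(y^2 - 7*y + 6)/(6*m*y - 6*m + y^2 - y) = (y - 6)/(6*m + y)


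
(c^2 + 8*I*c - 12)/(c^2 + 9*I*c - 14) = (c + 6*I)/(c + 7*I)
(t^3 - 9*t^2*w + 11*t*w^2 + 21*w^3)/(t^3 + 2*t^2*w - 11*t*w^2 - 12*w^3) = (t - 7*w)/(t + 4*w)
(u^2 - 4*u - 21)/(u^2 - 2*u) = (u^2 - 4*u - 21)/(u*(u - 2))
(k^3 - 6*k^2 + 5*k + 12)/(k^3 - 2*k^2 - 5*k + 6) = (k^2 - 3*k - 4)/(k^2 + k - 2)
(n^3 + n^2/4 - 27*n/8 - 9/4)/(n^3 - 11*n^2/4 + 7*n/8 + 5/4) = (8*n^2 + 18*n + 9)/(8*n^2 - 6*n - 5)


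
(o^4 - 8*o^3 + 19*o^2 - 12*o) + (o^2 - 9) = o^4 - 8*o^3 + 20*o^2 - 12*o - 9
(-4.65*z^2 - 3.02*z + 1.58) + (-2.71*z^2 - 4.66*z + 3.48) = -7.36*z^2 - 7.68*z + 5.06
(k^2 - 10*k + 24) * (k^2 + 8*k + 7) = k^4 - 2*k^3 - 49*k^2 + 122*k + 168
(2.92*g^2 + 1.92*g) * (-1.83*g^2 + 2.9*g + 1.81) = -5.3436*g^4 + 4.9544*g^3 + 10.8532*g^2 + 3.4752*g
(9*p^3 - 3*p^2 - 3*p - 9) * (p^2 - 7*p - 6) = 9*p^5 - 66*p^4 - 36*p^3 + 30*p^2 + 81*p + 54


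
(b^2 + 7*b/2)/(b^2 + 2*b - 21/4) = 2*b/(2*b - 3)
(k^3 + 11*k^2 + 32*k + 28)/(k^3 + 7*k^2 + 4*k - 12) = (k^2 + 9*k + 14)/(k^2 + 5*k - 6)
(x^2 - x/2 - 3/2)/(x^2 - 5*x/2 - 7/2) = (2*x - 3)/(2*x - 7)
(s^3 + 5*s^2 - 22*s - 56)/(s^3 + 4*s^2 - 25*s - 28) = (s + 2)/(s + 1)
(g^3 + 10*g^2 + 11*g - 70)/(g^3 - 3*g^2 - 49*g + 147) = (g^2 + 3*g - 10)/(g^2 - 10*g + 21)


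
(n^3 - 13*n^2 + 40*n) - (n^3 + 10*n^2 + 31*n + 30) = -23*n^2 + 9*n - 30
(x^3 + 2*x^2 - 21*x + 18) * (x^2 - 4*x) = x^5 - 2*x^4 - 29*x^3 + 102*x^2 - 72*x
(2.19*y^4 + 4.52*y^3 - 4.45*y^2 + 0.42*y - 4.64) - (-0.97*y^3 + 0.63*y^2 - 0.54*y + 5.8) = 2.19*y^4 + 5.49*y^3 - 5.08*y^2 + 0.96*y - 10.44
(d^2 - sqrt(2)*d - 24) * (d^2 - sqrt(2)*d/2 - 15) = d^4 - 3*sqrt(2)*d^3/2 - 38*d^2 + 27*sqrt(2)*d + 360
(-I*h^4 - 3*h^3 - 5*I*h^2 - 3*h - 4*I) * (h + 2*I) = -I*h^5 - h^4 - 11*I*h^3 + 7*h^2 - 10*I*h + 8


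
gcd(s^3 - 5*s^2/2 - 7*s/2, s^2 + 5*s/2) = s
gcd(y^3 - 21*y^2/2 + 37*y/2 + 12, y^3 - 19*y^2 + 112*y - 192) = y^2 - 11*y + 24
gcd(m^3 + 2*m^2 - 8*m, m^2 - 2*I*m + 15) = 1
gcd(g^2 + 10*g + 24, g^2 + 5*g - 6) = g + 6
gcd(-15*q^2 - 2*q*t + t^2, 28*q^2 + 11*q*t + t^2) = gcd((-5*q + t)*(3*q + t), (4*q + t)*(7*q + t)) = 1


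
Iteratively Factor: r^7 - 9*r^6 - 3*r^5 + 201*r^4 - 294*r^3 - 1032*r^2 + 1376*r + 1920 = (r - 4)*(r^6 - 5*r^5 - 23*r^4 + 109*r^3 + 142*r^2 - 464*r - 480) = (r - 4)*(r + 2)*(r^5 - 7*r^4 - 9*r^3 + 127*r^2 - 112*r - 240) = (r - 4)*(r + 1)*(r + 2)*(r^4 - 8*r^3 - r^2 + 128*r - 240) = (r - 5)*(r - 4)*(r + 1)*(r + 2)*(r^3 - 3*r^2 - 16*r + 48) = (r - 5)*(r - 4)*(r + 1)*(r + 2)*(r + 4)*(r^2 - 7*r + 12) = (r - 5)*(r - 4)^2*(r + 1)*(r + 2)*(r + 4)*(r - 3)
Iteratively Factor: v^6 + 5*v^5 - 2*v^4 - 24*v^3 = (v + 4)*(v^5 + v^4 - 6*v^3) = (v + 3)*(v + 4)*(v^4 - 2*v^3) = v*(v + 3)*(v + 4)*(v^3 - 2*v^2) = v^2*(v + 3)*(v + 4)*(v^2 - 2*v) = v^2*(v - 2)*(v + 3)*(v + 4)*(v)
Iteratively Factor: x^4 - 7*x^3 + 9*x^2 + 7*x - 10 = (x - 2)*(x^3 - 5*x^2 - x + 5) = (x - 5)*(x - 2)*(x^2 - 1) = (x - 5)*(x - 2)*(x - 1)*(x + 1)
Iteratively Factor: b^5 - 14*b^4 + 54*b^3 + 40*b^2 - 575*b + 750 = (b - 5)*(b^4 - 9*b^3 + 9*b^2 + 85*b - 150) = (b - 5)*(b - 2)*(b^3 - 7*b^2 - 5*b + 75) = (b - 5)^2*(b - 2)*(b^2 - 2*b - 15) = (b - 5)^3*(b - 2)*(b + 3)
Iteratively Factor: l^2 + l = (l)*(l + 1)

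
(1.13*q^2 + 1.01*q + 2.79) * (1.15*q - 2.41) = 1.2995*q^3 - 1.5618*q^2 + 0.7744*q - 6.7239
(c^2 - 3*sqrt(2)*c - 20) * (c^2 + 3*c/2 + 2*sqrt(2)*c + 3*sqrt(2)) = c^4 - sqrt(2)*c^3 + 3*c^3/2 - 32*c^2 - 3*sqrt(2)*c^2/2 - 40*sqrt(2)*c - 48*c - 60*sqrt(2)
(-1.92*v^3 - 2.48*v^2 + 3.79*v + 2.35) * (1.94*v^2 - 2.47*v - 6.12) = -3.7248*v^5 - 0.0687999999999995*v^4 + 25.2286*v^3 + 10.3753*v^2 - 28.9993*v - 14.382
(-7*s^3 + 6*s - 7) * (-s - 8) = 7*s^4 + 56*s^3 - 6*s^2 - 41*s + 56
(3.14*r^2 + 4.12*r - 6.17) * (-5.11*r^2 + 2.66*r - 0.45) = -16.0454*r^4 - 12.7008*r^3 + 41.0749*r^2 - 18.2662*r + 2.7765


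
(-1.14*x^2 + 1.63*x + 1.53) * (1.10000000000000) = -1.254*x^2 + 1.793*x + 1.683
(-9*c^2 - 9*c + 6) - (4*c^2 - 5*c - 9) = -13*c^2 - 4*c + 15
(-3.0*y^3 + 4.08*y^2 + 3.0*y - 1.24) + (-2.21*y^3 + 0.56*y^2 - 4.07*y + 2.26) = -5.21*y^3 + 4.64*y^2 - 1.07*y + 1.02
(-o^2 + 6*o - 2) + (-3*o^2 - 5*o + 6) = -4*o^2 + o + 4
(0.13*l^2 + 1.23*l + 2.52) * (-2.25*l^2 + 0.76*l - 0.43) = -0.2925*l^4 - 2.6687*l^3 - 4.7911*l^2 + 1.3863*l - 1.0836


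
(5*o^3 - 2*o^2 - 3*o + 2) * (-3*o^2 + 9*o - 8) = -15*o^5 + 51*o^4 - 49*o^3 - 17*o^2 + 42*o - 16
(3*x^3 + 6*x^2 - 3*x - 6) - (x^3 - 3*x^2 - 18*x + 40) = 2*x^3 + 9*x^2 + 15*x - 46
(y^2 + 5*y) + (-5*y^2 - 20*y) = -4*y^2 - 15*y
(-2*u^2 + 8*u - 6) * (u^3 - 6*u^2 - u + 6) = -2*u^5 + 20*u^4 - 52*u^3 + 16*u^2 + 54*u - 36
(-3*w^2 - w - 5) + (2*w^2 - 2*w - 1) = -w^2 - 3*w - 6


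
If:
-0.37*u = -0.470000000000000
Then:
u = 1.27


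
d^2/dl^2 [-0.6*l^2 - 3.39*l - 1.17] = -1.20000000000000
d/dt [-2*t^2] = -4*t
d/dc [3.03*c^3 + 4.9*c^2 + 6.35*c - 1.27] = 9.09*c^2 + 9.8*c + 6.35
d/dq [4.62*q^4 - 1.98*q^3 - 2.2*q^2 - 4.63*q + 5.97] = 18.48*q^3 - 5.94*q^2 - 4.4*q - 4.63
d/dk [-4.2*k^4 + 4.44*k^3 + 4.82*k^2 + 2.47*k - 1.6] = -16.8*k^3 + 13.32*k^2 + 9.64*k + 2.47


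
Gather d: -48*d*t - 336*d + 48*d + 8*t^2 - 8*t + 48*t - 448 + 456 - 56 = d*(-48*t - 288) + 8*t^2 + 40*t - 48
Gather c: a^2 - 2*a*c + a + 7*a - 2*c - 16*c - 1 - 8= a^2 + 8*a + c*(-2*a - 18) - 9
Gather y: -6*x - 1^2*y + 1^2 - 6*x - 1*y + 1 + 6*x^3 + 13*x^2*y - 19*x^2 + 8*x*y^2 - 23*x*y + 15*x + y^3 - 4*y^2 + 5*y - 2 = 6*x^3 - 19*x^2 + 3*x + y^3 + y^2*(8*x - 4) + y*(13*x^2 - 23*x + 3)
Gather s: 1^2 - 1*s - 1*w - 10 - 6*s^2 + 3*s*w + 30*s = -6*s^2 + s*(3*w + 29) - w - 9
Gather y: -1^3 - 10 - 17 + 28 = 0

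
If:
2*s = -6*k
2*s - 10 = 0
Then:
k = -5/3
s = 5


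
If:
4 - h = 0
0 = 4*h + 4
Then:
No Solution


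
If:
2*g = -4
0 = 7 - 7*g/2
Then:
No Solution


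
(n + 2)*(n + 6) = n^2 + 8*n + 12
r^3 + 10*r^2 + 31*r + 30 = (r + 2)*(r + 3)*(r + 5)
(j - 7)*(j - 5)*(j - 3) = j^3 - 15*j^2 + 71*j - 105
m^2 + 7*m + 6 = (m + 1)*(m + 6)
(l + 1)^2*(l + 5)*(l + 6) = l^4 + 13*l^3 + 53*l^2 + 71*l + 30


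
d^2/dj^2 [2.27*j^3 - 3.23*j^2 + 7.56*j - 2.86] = 13.62*j - 6.46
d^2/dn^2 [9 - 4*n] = 0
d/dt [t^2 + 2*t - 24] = 2*t + 2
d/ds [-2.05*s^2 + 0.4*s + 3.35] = 0.4 - 4.1*s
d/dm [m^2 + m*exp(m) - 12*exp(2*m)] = m*exp(m) + 2*m - 24*exp(2*m) + exp(m)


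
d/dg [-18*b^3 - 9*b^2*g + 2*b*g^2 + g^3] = -9*b^2 + 4*b*g + 3*g^2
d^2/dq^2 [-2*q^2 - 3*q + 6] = -4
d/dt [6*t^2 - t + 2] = 12*t - 1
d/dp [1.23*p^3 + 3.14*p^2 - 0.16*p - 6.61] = 3.69*p^2 + 6.28*p - 0.16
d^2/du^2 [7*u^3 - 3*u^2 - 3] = 42*u - 6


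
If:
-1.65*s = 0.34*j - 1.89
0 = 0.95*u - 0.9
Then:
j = 5.55882352941176 - 4.85294117647059*s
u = 0.95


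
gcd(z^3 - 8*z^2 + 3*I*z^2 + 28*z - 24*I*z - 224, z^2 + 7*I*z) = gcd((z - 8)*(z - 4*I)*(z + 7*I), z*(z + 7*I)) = z + 7*I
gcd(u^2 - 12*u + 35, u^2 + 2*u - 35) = u - 5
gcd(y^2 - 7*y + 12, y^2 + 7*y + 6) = 1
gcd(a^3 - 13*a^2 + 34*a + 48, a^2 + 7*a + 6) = a + 1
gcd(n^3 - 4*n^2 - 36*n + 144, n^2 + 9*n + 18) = n + 6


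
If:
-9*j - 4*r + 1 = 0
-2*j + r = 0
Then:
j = 1/17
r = 2/17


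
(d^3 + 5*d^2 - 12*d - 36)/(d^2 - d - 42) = (d^2 - d - 6)/(d - 7)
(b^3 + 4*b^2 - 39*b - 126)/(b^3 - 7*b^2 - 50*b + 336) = (b + 3)/(b - 8)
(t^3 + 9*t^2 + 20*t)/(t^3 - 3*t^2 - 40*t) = (t + 4)/(t - 8)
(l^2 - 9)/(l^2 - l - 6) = (l + 3)/(l + 2)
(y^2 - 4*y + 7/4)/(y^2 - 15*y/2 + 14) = (y - 1/2)/(y - 4)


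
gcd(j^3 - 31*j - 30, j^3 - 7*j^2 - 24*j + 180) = j^2 - j - 30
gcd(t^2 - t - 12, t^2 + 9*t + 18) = t + 3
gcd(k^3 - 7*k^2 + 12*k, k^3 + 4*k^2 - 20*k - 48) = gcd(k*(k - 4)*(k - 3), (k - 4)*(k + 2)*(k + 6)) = k - 4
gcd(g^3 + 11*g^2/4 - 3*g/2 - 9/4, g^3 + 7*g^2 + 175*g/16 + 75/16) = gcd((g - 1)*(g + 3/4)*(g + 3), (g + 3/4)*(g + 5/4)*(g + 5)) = g + 3/4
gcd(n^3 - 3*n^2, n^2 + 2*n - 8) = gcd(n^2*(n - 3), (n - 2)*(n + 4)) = 1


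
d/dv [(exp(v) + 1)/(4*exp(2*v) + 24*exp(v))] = (-exp(2*v) - 2*exp(v) - 6)*exp(-v)/(4*(exp(2*v) + 12*exp(v) + 36))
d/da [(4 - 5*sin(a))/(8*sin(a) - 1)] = -27*cos(a)/(8*sin(a) - 1)^2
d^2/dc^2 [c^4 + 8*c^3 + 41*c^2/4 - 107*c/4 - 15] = 12*c^2 + 48*c + 41/2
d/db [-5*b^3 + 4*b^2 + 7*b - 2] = -15*b^2 + 8*b + 7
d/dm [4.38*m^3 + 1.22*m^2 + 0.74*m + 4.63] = 13.14*m^2 + 2.44*m + 0.74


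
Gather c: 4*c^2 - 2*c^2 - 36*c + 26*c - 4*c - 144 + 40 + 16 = 2*c^2 - 14*c - 88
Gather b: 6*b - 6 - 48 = 6*b - 54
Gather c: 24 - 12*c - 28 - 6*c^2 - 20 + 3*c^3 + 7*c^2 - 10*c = 3*c^3 + c^2 - 22*c - 24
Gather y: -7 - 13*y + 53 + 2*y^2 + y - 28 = 2*y^2 - 12*y + 18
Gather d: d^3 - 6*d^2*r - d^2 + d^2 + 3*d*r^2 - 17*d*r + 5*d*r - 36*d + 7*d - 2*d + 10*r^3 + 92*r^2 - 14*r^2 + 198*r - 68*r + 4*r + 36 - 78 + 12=d^3 - 6*d^2*r + d*(3*r^2 - 12*r - 31) + 10*r^3 + 78*r^2 + 134*r - 30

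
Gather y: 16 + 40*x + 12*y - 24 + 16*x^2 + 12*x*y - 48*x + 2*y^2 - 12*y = 16*x^2 + 12*x*y - 8*x + 2*y^2 - 8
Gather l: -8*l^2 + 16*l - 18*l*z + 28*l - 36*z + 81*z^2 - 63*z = -8*l^2 + l*(44 - 18*z) + 81*z^2 - 99*z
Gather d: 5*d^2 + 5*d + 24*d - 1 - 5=5*d^2 + 29*d - 6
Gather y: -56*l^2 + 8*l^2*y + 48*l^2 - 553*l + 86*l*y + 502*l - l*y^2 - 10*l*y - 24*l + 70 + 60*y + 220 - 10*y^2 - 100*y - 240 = -8*l^2 - 75*l + y^2*(-l - 10) + y*(8*l^2 + 76*l - 40) + 50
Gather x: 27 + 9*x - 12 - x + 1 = 8*x + 16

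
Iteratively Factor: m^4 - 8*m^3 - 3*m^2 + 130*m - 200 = (m - 5)*(m^3 - 3*m^2 - 18*m + 40) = (m - 5)*(m - 2)*(m^2 - m - 20) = (m - 5)*(m - 2)*(m + 4)*(m - 5)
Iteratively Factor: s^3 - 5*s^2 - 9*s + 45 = (s + 3)*(s^2 - 8*s + 15) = (s - 5)*(s + 3)*(s - 3)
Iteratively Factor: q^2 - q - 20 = (q - 5)*(q + 4)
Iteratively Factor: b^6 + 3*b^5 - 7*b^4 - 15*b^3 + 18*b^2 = (b)*(b^5 + 3*b^4 - 7*b^3 - 15*b^2 + 18*b) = b*(b + 3)*(b^4 - 7*b^2 + 6*b) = b*(b - 1)*(b + 3)*(b^3 + b^2 - 6*b) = b*(b - 1)*(b + 3)^2*(b^2 - 2*b) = b*(b - 2)*(b - 1)*(b + 3)^2*(b)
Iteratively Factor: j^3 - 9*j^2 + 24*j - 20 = (j - 2)*(j^2 - 7*j + 10) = (j - 2)^2*(j - 5)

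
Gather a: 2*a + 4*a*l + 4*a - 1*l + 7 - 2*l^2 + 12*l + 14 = a*(4*l + 6) - 2*l^2 + 11*l + 21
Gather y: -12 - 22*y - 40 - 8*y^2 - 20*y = -8*y^2 - 42*y - 52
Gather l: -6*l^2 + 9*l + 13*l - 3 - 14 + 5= -6*l^2 + 22*l - 12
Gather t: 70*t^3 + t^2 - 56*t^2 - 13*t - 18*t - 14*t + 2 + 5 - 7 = 70*t^3 - 55*t^2 - 45*t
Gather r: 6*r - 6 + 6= 6*r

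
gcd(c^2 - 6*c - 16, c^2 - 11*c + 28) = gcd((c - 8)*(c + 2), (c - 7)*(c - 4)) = 1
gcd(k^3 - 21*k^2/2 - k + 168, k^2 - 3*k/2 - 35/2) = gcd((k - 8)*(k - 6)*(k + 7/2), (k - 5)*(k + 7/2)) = k + 7/2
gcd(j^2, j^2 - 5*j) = j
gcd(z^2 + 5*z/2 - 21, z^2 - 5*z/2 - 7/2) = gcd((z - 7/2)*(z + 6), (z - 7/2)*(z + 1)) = z - 7/2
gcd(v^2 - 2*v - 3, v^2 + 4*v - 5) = 1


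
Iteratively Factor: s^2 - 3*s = (s)*(s - 3)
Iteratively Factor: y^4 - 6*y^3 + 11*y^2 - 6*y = (y - 3)*(y^3 - 3*y^2 + 2*y) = (y - 3)*(y - 1)*(y^2 - 2*y) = (y - 3)*(y - 2)*(y - 1)*(y)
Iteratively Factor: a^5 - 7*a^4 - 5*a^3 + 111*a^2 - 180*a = (a - 3)*(a^4 - 4*a^3 - 17*a^2 + 60*a) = (a - 3)^2*(a^3 - a^2 - 20*a) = (a - 3)^2*(a + 4)*(a^2 - 5*a) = a*(a - 3)^2*(a + 4)*(a - 5)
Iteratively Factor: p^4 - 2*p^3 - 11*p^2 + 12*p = (p - 4)*(p^3 + 2*p^2 - 3*p) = (p - 4)*(p + 3)*(p^2 - p) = (p - 4)*(p - 1)*(p + 3)*(p)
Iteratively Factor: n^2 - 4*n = (n)*(n - 4)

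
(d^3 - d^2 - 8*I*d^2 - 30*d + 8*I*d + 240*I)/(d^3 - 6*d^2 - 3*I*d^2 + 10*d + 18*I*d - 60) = (d^2 + d*(5 - 8*I) - 40*I)/(d^2 - 3*I*d + 10)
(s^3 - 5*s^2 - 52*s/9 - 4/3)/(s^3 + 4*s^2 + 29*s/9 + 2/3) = (s - 6)/(s + 3)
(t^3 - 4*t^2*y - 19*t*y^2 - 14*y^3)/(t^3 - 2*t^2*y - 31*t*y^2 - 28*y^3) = (t + 2*y)/(t + 4*y)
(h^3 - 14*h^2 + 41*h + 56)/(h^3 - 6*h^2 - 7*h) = (h - 8)/h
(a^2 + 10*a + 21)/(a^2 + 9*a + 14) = (a + 3)/(a + 2)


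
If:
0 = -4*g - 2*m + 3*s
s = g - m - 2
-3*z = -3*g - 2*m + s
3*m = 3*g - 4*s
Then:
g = 17/3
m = -7/3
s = 6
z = 19/9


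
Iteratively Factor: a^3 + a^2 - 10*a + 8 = (a - 2)*(a^2 + 3*a - 4) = (a - 2)*(a - 1)*(a + 4)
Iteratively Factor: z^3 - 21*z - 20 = (z + 4)*(z^2 - 4*z - 5) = (z - 5)*(z + 4)*(z + 1)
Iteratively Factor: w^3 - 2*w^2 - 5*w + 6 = (w - 3)*(w^2 + w - 2) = (w - 3)*(w + 2)*(w - 1)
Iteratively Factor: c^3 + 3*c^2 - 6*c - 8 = (c + 4)*(c^2 - c - 2) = (c - 2)*(c + 4)*(c + 1)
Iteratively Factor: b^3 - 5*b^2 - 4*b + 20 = (b - 5)*(b^2 - 4) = (b - 5)*(b + 2)*(b - 2)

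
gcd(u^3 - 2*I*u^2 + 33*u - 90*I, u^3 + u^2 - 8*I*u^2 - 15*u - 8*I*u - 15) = u^2 - 8*I*u - 15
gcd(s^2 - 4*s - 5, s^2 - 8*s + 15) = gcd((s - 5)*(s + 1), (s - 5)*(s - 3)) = s - 5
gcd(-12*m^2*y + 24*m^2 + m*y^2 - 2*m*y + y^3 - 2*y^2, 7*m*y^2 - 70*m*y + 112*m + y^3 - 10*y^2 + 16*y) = y - 2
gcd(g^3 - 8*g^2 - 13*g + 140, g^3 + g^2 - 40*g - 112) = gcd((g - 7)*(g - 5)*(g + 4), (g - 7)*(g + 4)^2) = g^2 - 3*g - 28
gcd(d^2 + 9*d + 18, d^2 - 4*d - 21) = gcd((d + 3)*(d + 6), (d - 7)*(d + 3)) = d + 3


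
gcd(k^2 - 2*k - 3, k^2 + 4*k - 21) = k - 3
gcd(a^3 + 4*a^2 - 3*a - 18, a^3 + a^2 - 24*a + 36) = a - 2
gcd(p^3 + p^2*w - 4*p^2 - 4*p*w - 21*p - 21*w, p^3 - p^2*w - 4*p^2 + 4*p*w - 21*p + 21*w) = p^2 - 4*p - 21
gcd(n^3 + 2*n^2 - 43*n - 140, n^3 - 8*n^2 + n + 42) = n - 7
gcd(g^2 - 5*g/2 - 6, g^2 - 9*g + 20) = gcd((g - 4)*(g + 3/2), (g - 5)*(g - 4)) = g - 4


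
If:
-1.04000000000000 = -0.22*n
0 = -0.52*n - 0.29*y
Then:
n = 4.73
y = -8.48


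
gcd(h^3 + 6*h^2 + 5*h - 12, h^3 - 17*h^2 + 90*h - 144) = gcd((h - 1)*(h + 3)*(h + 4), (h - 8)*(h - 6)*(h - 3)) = 1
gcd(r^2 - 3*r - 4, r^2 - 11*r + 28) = r - 4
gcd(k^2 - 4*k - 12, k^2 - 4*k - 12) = k^2 - 4*k - 12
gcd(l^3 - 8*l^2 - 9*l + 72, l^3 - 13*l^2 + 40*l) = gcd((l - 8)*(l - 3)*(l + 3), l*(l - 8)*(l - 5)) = l - 8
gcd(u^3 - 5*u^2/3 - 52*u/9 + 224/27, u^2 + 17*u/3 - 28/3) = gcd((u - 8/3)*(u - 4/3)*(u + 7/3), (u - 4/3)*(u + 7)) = u - 4/3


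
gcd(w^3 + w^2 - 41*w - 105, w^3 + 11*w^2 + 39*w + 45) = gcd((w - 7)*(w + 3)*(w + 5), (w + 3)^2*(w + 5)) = w^2 + 8*w + 15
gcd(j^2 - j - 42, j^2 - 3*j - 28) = j - 7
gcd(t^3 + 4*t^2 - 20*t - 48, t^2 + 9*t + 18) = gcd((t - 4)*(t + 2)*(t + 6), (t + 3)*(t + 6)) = t + 6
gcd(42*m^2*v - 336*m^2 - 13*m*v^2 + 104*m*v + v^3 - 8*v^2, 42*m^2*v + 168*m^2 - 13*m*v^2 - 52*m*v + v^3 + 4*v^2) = 42*m^2 - 13*m*v + v^2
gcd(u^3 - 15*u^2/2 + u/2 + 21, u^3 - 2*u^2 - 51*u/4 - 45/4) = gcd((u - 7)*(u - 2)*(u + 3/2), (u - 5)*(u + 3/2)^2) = u + 3/2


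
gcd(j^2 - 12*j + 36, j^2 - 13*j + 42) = j - 6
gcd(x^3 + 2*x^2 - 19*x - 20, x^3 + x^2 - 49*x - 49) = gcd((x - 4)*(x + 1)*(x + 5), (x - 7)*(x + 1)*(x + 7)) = x + 1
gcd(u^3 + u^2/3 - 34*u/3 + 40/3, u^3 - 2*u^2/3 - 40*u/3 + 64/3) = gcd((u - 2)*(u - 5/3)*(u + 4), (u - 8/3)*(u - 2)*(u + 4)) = u^2 + 2*u - 8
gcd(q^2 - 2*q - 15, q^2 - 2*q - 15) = q^2 - 2*q - 15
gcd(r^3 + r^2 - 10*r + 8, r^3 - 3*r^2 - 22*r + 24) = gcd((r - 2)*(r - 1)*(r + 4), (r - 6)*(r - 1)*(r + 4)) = r^2 + 3*r - 4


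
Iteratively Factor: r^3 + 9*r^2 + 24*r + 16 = (r + 4)*(r^2 + 5*r + 4) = (r + 4)^2*(r + 1)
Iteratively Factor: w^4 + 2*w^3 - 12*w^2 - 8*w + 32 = (w + 4)*(w^3 - 2*w^2 - 4*w + 8) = (w - 2)*(w + 4)*(w^2 - 4) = (w - 2)*(w + 2)*(w + 4)*(w - 2)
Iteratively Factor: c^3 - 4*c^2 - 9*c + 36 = (c + 3)*(c^2 - 7*c + 12) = (c - 3)*(c + 3)*(c - 4)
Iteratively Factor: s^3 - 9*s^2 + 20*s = (s - 4)*(s^2 - 5*s) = (s - 5)*(s - 4)*(s)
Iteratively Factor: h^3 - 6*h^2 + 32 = (h - 4)*(h^2 - 2*h - 8) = (h - 4)*(h + 2)*(h - 4)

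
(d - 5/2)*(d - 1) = d^2 - 7*d/2 + 5/2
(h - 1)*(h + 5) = h^2 + 4*h - 5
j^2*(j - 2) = j^3 - 2*j^2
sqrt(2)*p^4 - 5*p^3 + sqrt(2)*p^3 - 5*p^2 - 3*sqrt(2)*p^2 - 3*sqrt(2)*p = p*(p + 1)*(p - 3*sqrt(2))*(sqrt(2)*p + 1)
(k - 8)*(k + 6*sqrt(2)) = k^2 - 8*k + 6*sqrt(2)*k - 48*sqrt(2)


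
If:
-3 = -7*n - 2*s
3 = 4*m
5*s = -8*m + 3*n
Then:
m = 3/4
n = 27/41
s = -33/41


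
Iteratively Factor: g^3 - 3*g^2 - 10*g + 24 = (g - 4)*(g^2 + g - 6) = (g - 4)*(g - 2)*(g + 3)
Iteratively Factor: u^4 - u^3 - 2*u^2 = (u - 2)*(u^3 + u^2) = u*(u - 2)*(u^2 + u) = u*(u - 2)*(u + 1)*(u)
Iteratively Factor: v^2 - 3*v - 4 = (v + 1)*(v - 4)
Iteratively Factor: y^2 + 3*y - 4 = (y + 4)*(y - 1)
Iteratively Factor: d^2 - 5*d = (d - 5)*(d)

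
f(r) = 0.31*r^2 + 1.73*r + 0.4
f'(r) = 0.62*r + 1.73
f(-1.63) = -1.60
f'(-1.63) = 0.72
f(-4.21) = -1.39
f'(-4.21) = -0.88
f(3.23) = 9.22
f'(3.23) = 3.73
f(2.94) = 8.17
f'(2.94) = 3.55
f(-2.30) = -1.94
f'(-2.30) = 0.30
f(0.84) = 2.07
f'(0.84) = 2.25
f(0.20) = 0.76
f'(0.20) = 1.85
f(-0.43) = -0.29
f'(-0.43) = 1.46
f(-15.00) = 44.20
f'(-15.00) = -7.57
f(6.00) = 21.94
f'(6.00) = 5.45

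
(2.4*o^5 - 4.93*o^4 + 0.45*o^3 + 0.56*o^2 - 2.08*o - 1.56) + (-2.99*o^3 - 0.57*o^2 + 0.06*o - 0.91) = 2.4*o^5 - 4.93*o^4 - 2.54*o^3 - 0.0099999999999999*o^2 - 2.02*o - 2.47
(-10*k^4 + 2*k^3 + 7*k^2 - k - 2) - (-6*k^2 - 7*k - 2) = -10*k^4 + 2*k^3 + 13*k^2 + 6*k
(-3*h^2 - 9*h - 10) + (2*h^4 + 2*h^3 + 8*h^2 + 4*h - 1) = 2*h^4 + 2*h^3 + 5*h^2 - 5*h - 11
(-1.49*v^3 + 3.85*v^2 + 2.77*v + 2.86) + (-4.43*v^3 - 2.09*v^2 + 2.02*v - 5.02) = -5.92*v^3 + 1.76*v^2 + 4.79*v - 2.16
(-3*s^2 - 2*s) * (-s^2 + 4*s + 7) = 3*s^4 - 10*s^3 - 29*s^2 - 14*s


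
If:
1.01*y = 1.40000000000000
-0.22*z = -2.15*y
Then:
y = 1.39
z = 13.55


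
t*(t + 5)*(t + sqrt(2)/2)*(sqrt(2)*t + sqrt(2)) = sqrt(2)*t^4 + t^3 + 6*sqrt(2)*t^3 + 6*t^2 + 5*sqrt(2)*t^2 + 5*t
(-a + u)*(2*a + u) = -2*a^2 + a*u + u^2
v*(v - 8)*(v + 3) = v^3 - 5*v^2 - 24*v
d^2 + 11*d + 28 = (d + 4)*(d + 7)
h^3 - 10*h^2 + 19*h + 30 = (h - 6)*(h - 5)*(h + 1)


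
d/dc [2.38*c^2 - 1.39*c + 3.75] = 4.76*c - 1.39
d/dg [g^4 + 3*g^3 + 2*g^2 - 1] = g*(4*g^2 + 9*g + 4)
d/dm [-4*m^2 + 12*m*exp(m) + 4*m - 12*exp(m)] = 12*m*exp(m) - 8*m + 4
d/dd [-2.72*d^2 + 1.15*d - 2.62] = 1.15 - 5.44*d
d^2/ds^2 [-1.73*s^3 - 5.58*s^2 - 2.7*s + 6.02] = -10.38*s - 11.16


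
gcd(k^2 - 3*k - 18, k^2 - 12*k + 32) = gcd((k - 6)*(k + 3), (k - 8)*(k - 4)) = 1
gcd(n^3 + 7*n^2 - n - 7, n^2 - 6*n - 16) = 1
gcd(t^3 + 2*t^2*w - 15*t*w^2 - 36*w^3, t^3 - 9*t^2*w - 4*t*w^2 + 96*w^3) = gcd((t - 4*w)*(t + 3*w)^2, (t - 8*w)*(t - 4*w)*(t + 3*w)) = t^2 - t*w - 12*w^2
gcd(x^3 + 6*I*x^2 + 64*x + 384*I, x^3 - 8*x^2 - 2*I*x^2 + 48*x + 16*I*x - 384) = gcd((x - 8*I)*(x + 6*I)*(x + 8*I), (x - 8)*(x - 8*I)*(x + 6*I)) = x^2 - 2*I*x + 48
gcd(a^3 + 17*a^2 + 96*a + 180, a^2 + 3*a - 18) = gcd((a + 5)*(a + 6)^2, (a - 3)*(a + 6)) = a + 6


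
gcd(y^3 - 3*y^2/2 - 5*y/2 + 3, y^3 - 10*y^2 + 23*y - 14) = y^2 - 3*y + 2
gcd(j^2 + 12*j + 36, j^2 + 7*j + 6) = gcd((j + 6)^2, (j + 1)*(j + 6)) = j + 6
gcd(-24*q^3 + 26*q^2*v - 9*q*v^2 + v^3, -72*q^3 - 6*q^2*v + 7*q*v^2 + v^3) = 3*q - v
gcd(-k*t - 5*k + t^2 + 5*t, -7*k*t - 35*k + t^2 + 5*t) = t + 5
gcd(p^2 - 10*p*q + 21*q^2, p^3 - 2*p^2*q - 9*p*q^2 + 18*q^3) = p - 3*q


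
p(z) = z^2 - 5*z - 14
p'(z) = 2*z - 5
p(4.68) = -15.50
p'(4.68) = 4.36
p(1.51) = -19.27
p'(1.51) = -1.98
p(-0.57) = -10.83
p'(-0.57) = -6.14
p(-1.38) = -5.20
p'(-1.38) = -7.76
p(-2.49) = 4.65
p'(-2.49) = -9.98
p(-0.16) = -13.17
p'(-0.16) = -5.32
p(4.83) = -14.82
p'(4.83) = 4.66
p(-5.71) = 47.15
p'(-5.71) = -16.42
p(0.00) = -14.00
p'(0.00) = -5.00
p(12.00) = 70.00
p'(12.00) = 19.00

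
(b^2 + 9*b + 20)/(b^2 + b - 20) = (b + 4)/(b - 4)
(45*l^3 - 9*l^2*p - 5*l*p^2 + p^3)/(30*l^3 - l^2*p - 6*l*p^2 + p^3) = (3*l + p)/(2*l + p)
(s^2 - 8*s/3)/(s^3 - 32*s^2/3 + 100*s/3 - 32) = s/(s^2 - 8*s + 12)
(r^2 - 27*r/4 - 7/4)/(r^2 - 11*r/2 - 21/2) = (4*r + 1)/(2*(2*r + 3))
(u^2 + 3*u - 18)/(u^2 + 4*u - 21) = (u + 6)/(u + 7)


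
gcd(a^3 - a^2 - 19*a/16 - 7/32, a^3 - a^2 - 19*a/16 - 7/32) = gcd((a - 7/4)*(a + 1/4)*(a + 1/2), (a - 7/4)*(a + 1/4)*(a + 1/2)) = a^3 - a^2 - 19*a/16 - 7/32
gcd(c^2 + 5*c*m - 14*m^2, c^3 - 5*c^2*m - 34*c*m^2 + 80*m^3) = c - 2*m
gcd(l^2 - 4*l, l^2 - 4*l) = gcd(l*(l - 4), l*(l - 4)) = l^2 - 4*l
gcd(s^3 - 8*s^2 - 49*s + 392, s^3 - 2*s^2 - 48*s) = s - 8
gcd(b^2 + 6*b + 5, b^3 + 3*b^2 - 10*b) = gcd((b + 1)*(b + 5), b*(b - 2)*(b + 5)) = b + 5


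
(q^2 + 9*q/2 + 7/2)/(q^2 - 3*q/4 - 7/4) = 2*(2*q + 7)/(4*q - 7)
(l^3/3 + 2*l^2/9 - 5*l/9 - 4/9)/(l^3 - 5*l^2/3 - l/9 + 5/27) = 3*(3*l^3 + 2*l^2 - 5*l - 4)/(27*l^3 - 45*l^2 - 3*l + 5)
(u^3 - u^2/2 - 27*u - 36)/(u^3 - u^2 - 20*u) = (u^2 - 9*u/2 - 9)/(u*(u - 5))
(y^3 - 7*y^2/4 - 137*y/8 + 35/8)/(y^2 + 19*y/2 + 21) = (4*y^2 - 21*y + 5)/(4*(y + 6))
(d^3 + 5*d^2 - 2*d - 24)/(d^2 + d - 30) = (d^3 + 5*d^2 - 2*d - 24)/(d^2 + d - 30)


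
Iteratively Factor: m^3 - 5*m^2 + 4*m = (m - 1)*(m^2 - 4*m) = (m - 4)*(m - 1)*(m)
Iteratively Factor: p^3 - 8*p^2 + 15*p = (p)*(p^2 - 8*p + 15) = p*(p - 3)*(p - 5)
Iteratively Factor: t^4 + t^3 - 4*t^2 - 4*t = (t + 1)*(t^3 - 4*t) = t*(t + 1)*(t^2 - 4) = t*(t + 1)*(t + 2)*(t - 2)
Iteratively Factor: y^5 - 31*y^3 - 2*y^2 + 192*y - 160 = (y + 4)*(y^4 - 4*y^3 - 15*y^2 + 58*y - 40) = (y - 5)*(y + 4)*(y^3 + y^2 - 10*y + 8) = (y - 5)*(y - 2)*(y + 4)*(y^2 + 3*y - 4) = (y - 5)*(y - 2)*(y - 1)*(y + 4)*(y + 4)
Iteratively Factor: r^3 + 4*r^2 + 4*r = (r)*(r^2 + 4*r + 4) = r*(r + 2)*(r + 2)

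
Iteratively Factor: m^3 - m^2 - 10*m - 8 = (m + 1)*(m^2 - 2*m - 8) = (m - 4)*(m + 1)*(m + 2)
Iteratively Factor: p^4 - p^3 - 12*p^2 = (p - 4)*(p^3 + 3*p^2) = p*(p - 4)*(p^2 + 3*p) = p*(p - 4)*(p + 3)*(p)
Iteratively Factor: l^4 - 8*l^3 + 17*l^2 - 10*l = (l)*(l^3 - 8*l^2 + 17*l - 10) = l*(l - 1)*(l^2 - 7*l + 10) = l*(l - 5)*(l - 1)*(l - 2)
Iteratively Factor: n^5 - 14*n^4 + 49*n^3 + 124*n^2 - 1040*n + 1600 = (n - 4)*(n^4 - 10*n^3 + 9*n^2 + 160*n - 400) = (n - 5)*(n - 4)*(n^3 - 5*n^2 - 16*n + 80) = (n - 5)*(n - 4)*(n + 4)*(n^2 - 9*n + 20) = (n - 5)*(n - 4)^2*(n + 4)*(n - 5)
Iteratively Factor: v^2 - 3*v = (v - 3)*(v)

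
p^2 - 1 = (p - 1)*(p + 1)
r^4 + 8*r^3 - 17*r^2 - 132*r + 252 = (r - 3)*(r - 2)*(r + 6)*(r + 7)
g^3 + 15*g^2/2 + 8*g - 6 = (g - 1/2)*(g + 2)*(g + 6)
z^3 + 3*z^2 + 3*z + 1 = (z + 1)^3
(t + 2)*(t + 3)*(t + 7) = t^3 + 12*t^2 + 41*t + 42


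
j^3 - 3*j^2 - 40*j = j*(j - 8)*(j + 5)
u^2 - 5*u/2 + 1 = (u - 2)*(u - 1/2)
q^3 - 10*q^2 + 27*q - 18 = (q - 6)*(q - 3)*(q - 1)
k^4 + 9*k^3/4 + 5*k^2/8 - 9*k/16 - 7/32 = (k - 1/2)*(k + 1/2)^2*(k + 7/4)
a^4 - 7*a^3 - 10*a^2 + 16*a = a*(a - 8)*(a - 1)*(a + 2)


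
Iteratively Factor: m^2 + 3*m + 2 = (m + 1)*(m + 2)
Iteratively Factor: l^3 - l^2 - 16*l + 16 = (l - 1)*(l^2 - 16) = (l - 1)*(l + 4)*(l - 4)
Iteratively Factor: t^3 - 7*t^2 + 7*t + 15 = (t - 5)*(t^2 - 2*t - 3) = (t - 5)*(t - 3)*(t + 1)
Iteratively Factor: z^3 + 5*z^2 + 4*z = (z + 4)*(z^2 + z) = (z + 1)*(z + 4)*(z)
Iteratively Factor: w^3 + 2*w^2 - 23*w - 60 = (w + 3)*(w^2 - w - 20) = (w - 5)*(w + 3)*(w + 4)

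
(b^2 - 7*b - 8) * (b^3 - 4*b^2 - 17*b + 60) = b^5 - 11*b^4 + 3*b^3 + 211*b^2 - 284*b - 480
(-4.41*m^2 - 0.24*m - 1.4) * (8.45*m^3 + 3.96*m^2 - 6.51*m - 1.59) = -37.2645*m^5 - 19.4916*m^4 + 15.9287*m^3 + 3.0303*m^2 + 9.4956*m + 2.226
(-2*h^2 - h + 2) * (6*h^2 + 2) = -12*h^4 - 6*h^3 + 8*h^2 - 2*h + 4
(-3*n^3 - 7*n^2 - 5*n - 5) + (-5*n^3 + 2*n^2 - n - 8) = -8*n^3 - 5*n^2 - 6*n - 13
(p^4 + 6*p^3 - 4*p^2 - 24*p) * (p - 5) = p^5 + p^4 - 34*p^3 - 4*p^2 + 120*p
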